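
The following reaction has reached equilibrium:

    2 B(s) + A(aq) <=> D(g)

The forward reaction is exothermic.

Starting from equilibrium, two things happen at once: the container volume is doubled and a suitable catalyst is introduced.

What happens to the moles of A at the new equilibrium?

Gas moles: reactants 0, products 1 (Δn_gas = +1). Expansion shifts the system toward the side with more moles of gas — to the right.
A catalyst speeds both forward and reverse rates equally; it changes neither Q nor K — no shift from this change.
The net shift is to the right. A is a reactant, so its amount decreases.

decreases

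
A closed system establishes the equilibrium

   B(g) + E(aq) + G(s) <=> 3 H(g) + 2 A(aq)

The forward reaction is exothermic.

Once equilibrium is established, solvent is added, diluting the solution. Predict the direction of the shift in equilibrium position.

right

Dilution lowers every aqueous concentration by the same factor. Δn_aq = 2 − 1 = +1, so the system shifts toward the side with more dissolved moles — to the right.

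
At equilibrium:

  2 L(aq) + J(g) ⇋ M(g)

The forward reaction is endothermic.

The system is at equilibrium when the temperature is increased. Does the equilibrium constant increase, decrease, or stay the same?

increases

K depends on temperature via the van 't Hoff relation. The forward reaction is endothermic, so raising T increases K.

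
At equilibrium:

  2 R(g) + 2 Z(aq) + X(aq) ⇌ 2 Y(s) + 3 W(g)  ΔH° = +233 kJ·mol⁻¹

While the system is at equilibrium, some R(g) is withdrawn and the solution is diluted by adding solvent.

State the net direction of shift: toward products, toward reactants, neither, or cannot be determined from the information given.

left

Removing R (g), a reactant, drives the reaction to the left.
Dilution lowers every aqueous concentration by the same factor. Δn_aq = 0 − 3 = -3, so the system shifts toward the side with more dissolved moles — to the left.
All effects act in the same direction — net shift to the left.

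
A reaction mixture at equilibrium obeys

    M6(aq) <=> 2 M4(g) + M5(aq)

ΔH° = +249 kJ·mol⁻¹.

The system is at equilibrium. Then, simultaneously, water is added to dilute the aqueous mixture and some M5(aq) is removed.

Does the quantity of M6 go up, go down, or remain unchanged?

decreases

Dilution scales every aqueous concentration by the same factor. Δn_aq = 1 − 1 = 0, so Q is unchanged — no shift.
Removing M5 (aq), a product, drives the reaction to the right.
The net shift is to the right. M6 is a reactant, so its amount decreases.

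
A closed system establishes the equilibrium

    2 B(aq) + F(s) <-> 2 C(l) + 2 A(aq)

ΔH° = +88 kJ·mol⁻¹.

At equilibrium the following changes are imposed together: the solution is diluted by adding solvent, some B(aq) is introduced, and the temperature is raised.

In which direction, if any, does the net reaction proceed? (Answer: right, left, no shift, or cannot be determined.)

right

Dilution scales every aqueous concentration by the same factor. Δn_aq = 2 − 2 = 0, so Q is unchanged — no shift.
Adding B (aq), a reactant, drives the reaction to the right.
The forward reaction is endothermic. Raising T favours the endothermic direction — shift to the right.
Only the nonzero effect(s) matter; the net shift is to the right.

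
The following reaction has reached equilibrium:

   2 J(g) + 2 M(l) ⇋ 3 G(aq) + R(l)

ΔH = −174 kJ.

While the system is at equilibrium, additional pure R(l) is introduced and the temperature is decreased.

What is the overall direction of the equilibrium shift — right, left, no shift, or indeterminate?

right

R is a pure liquid; its activity is 1 regardless of amount, so Q is unaffected — no shift from this change.
The forward reaction is exothermic. Lowering T favours the exothermic direction — shift to the right.
Only the nonzero effect(s) matter; the net shift is to the right.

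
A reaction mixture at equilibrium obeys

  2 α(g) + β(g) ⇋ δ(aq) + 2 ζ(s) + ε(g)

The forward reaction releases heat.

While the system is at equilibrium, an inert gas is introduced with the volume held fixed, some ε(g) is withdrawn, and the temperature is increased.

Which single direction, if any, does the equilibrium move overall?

At constant volume, adding an inert gas leaves every reacting species' partial pressure unchanged, so Q is unchanged — no shift from this change.
Removing ε (g), a product, drives the reaction to the right.
The forward reaction is exothermic. Raising T favours the endothermic direction — shift to the left.
The individual effects push in opposite directions; without quantitative information the net direction cannot be determined.

cannot be determined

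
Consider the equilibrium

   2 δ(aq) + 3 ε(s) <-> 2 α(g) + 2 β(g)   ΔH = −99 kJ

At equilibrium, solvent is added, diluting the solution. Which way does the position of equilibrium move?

Dilution lowers every aqueous concentration by the same factor. Δn_aq = 0 − 2 = -2, so the system shifts toward the side with more dissolved moles — to the left.

left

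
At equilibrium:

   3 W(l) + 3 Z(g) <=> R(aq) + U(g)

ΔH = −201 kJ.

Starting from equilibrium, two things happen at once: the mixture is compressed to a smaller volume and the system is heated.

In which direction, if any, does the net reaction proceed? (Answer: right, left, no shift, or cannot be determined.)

Gas moles: reactants 3, products 1 (Δn_gas = -2). Compression shifts the system toward the side with fewer moles of gas — to the right.
The forward reaction is exothermic. Raising T favours the endothermic direction — shift to the left.
The individual effects push in opposite directions; without quantitative information the net direction cannot be determined.

cannot be determined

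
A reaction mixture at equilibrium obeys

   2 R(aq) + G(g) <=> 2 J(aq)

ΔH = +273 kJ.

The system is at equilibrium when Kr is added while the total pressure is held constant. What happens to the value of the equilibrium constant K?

The equilibrium constant depends only on temperature. This perturbation may move the position of equilibrium, but since T is unchanged, K itself is unchanged.

unchanged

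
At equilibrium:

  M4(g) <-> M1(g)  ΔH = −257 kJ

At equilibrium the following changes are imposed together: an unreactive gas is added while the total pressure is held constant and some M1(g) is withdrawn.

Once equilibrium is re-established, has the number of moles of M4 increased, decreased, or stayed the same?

decreases

Adding inert gas at constant total pressure expands the volume, scaling every reacting partial pressure by the same factor. Δn_gas = 1 − 1 = 0, so Q is unchanged — no shift.
Removing M1 (g), a product, drives the reaction to the right.
The net shift is to the right. M4 is a reactant, so its amount decreases.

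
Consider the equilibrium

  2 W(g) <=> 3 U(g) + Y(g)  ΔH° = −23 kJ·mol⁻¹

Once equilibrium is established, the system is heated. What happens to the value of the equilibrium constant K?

K depends on temperature via the van 't Hoff relation. The forward reaction is exothermic, so raising T decreases K.

decreases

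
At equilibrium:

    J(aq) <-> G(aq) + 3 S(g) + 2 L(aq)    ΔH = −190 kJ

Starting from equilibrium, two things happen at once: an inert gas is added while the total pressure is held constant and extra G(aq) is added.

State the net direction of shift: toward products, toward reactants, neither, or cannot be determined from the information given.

cannot be determined

Adding inert gas at constant total pressure expands the volume and lowers every reacting partial pressure. With Δn_gas = 3 − 0 = +3, Q moves away from K toward the side with fewer gas moles, so the system shifts toward the side with more gas moles — to the right.
Adding G (aq), a product, drives the reaction to the left.
The individual effects push in opposite directions; without quantitative information the net direction cannot be determined.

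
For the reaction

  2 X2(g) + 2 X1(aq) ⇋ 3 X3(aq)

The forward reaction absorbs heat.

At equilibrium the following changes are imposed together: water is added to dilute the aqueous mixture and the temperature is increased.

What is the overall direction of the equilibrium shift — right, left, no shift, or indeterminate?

Dilution lowers every aqueous concentration by the same factor. Δn_aq = 3 − 2 = +1, so the system shifts toward the side with more dissolved moles — to the right.
The forward reaction is endothermic. Raising T favours the endothermic direction — shift to the right.
All effects act in the same direction — net shift to the right.

right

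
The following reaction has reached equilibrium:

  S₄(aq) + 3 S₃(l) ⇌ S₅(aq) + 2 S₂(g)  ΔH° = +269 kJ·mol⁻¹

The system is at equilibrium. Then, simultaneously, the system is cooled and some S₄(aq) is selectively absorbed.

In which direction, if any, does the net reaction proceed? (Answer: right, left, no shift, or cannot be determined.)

left

The forward reaction is endothermic. Lowering T favours the exothermic direction — shift to the left.
Removing S₄ (aq), a reactant, drives the reaction to the left.
All effects act in the same direction — net shift to the left.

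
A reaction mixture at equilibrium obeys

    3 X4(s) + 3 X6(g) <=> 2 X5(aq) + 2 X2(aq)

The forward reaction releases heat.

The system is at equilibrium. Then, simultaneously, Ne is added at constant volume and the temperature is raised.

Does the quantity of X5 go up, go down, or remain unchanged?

At constant volume, adding an inert gas leaves every reacting species' partial pressure unchanged, so Q is unchanged — no shift from this change.
The forward reaction is exothermic. Raising T favours the endothermic direction — shift to the left.
The net shift is to the left. X5 is a product, so its amount decreases.

decreases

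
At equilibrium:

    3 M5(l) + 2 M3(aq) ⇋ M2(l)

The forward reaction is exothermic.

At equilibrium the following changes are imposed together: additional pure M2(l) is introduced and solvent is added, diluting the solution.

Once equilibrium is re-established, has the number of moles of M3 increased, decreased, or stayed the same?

M2 is a pure liquid; its activity is 1 regardless of amount, so Q is unaffected — no shift from this change.
Dilution lowers every aqueous concentration by the same factor. Δn_aq = 0 − 2 = -2, so the system shifts toward the side with more dissolved moles — to the left.
The net shift is to the left. M3 is a reactant, so its amount increases.

increases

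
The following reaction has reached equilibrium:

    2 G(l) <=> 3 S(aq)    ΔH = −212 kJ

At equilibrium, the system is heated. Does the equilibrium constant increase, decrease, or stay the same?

K depends on temperature via the van 't Hoff relation. The forward reaction is exothermic, so raising T decreases K.

decreases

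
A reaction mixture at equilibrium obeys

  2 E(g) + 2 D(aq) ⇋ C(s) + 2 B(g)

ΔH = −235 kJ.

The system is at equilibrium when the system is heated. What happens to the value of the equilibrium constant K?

K depends on temperature via the van 't Hoff relation. The forward reaction is exothermic, so raising T decreases K.

decreases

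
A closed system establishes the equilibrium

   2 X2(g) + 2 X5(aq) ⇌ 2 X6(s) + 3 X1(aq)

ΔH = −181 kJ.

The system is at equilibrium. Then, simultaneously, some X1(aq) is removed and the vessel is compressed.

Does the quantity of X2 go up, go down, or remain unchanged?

decreases

Removing X1 (aq), a product, drives the reaction to the right.
Gas moles: reactants 2, products 0 (Δn_gas = -2). Compression shifts the system toward the side with fewer moles of gas — to the right.
The net shift is to the right. X2 is a reactant, so its amount decreases.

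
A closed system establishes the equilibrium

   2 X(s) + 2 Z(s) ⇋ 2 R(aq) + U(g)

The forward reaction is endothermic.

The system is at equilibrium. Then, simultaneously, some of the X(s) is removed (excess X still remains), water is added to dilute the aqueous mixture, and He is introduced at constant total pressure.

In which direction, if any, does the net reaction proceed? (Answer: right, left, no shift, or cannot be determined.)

right

X is a pure solid; its activity is 1 regardless of amount, so Q is unaffected — no shift from this change.
Dilution lowers every aqueous concentration by the same factor. Δn_aq = 2 − 0 = +2, so the system shifts toward the side with more dissolved moles — to the right.
Adding inert gas at constant total pressure expands the volume and lowers every reacting partial pressure. With Δn_gas = 1 − 0 = +1, Q moves away from K toward the side with fewer gas moles, so the system shifts toward the side with more gas moles — to the right.
Only the nonzero effect(s) matter; the net shift is to the right.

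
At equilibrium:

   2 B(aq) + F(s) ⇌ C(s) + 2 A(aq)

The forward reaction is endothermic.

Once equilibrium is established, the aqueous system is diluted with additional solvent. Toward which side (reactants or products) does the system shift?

no shift

Dilution scales every aqueous concentration by the same factor. Δn_aq = 2 − 2 = 0, so Q is unchanged — no shift.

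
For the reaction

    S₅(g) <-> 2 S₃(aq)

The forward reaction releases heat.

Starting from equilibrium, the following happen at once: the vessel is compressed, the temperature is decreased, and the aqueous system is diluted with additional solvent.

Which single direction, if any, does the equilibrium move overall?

right

Gas moles: reactants 1, products 0 (Δn_gas = -1). Compression shifts the system toward the side with fewer moles of gas — to the right.
The forward reaction is exothermic. Lowering T favours the exothermic direction — shift to the right.
Dilution lowers every aqueous concentration by the same factor. Δn_aq = 2 − 0 = +2, so the system shifts toward the side with more dissolved moles — to the right.
All effects act in the same direction — net shift to the right.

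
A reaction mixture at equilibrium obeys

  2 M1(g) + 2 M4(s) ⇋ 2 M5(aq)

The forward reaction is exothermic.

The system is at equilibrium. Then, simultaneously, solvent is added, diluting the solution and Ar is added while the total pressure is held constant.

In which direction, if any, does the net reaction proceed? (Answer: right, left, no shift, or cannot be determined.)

Dilution lowers every aqueous concentration by the same factor. Δn_aq = 2 − 0 = +2, so the system shifts toward the side with more dissolved moles — to the right.
Adding inert gas at constant total pressure expands the volume and lowers every reacting partial pressure. With Δn_gas = 0 − 2 = -2, Q moves away from K toward the side with fewer gas moles, so the system shifts toward the side with more gas moles — to the left.
The individual effects push in opposite directions; without quantitative information the net direction cannot be determined.

cannot be determined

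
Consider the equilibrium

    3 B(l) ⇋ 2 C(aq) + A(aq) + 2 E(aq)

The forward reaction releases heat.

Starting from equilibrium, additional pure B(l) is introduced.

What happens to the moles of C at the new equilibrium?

unchanged

B is a pure liquid; its activity is 1 regardless of amount, so Q is unaffected — no shift from this change.
No net shift occurs, so the amount of C is unchanged.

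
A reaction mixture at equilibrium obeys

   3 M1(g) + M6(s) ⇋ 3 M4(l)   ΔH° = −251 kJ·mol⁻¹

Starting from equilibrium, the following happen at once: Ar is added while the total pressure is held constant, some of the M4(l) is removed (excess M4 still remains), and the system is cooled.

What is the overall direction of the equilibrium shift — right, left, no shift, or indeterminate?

cannot be determined

Adding inert gas at constant total pressure expands the volume and lowers every reacting partial pressure. With Δn_gas = 0 − 3 = -3, Q moves away from K toward the side with fewer gas moles, so the system shifts toward the side with more gas moles — to the left.
M4 is a pure liquid; its activity is 1 regardless of amount, so Q is unaffected — no shift from this change.
The forward reaction is exothermic. Lowering T favours the exothermic direction — shift to the right.
The individual effects push in opposite directions; without quantitative information the net direction cannot be determined.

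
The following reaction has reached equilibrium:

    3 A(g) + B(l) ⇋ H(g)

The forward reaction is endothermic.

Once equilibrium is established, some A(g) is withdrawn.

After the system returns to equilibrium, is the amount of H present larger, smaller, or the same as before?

decreases

Removing A (g), a reactant, drives the reaction to the left.
The net shift is to the left. H is a product, so its amount decreases.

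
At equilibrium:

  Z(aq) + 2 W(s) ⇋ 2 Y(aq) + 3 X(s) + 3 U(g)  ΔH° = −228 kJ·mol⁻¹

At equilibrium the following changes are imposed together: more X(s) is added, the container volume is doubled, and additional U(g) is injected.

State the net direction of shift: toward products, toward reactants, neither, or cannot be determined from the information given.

X is a pure solid; its activity is 1 regardless of amount, so Q is unaffected — no shift from this change.
Gas moles: reactants 0, products 3 (Δn_gas = +3). Expansion shifts the system toward the side with more moles of gas — to the right.
Adding U (g), a product, drives the reaction to the left.
The individual effects push in opposite directions; without quantitative information the net direction cannot be determined.

cannot be determined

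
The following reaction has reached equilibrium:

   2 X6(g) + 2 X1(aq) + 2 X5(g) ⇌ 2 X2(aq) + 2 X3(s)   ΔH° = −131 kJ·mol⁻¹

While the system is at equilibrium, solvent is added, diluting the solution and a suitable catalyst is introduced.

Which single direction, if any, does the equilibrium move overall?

no shift

Dilution scales every aqueous concentration by the same factor. Δn_aq = 2 − 2 = 0, so Q is unchanged — no shift.
A catalyst speeds both forward and reverse rates equally; it changes neither Q nor K — no shift from this change.
None of the changes alters Q relative to K, so there is no net shift.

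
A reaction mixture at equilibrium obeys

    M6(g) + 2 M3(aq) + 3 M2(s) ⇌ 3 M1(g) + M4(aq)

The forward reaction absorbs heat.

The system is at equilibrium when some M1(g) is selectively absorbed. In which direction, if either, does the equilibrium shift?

right

Removing M1 (g), a product, drives the reaction to the right.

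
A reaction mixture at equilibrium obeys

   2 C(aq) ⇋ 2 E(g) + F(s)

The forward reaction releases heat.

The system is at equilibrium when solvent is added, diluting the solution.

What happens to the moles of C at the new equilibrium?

Dilution lowers every aqueous concentration by the same factor. Δn_aq = 0 − 2 = -2, so the system shifts toward the side with more dissolved moles — to the left.
The net shift is to the left. C is a reactant, so its amount increases.

increases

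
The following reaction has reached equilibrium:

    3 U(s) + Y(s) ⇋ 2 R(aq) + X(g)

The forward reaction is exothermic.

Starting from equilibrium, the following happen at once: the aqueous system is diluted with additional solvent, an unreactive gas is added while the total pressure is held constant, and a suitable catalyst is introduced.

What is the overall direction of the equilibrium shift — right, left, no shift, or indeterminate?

Dilution lowers every aqueous concentration by the same factor. Δn_aq = 2 − 0 = +2, so the system shifts toward the side with more dissolved moles — to the right.
Adding inert gas at constant total pressure expands the volume and lowers every reacting partial pressure. With Δn_gas = 1 − 0 = +1, Q moves away from K toward the side with fewer gas moles, so the system shifts toward the side with more gas moles — to the right.
A catalyst speeds both forward and reverse rates equally; it changes neither Q nor K — no shift from this change.
Only the nonzero effect(s) matter; the net shift is to the right.

right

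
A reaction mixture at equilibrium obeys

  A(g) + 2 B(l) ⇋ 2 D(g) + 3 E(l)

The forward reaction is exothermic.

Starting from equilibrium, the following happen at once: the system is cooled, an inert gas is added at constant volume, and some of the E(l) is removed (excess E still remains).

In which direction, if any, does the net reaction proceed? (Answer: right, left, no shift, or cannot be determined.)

The forward reaction is exothermic. Lowering T favours the exothermic direction — shift to the right.
At constant volume, adding an inert gas leaves every reacting species' partial pressure unchanged, so Q is unchanged — no shift from this change.
E is a pure liquid; its activity is 1 regardless of amount, so Q is unaffected — no shift from this change.
Only the nonzero effect(s) matter; the net shift is to the right.

right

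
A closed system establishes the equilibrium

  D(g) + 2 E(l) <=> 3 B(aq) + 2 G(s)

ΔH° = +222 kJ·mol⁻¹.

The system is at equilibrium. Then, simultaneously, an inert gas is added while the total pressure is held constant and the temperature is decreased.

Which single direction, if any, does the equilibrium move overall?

Adding inert gas at constant total pressure expands the volume and lowers every reacting partial pressure. With Δn_gas = 0 − 1 = -1, Q moves away from K toward the side with fewer gas moles, so the system shifts toward the side with more gas moles — to the left.
The forward reaction is endothermic. Lowering T favours the exothermic direction — shift to the left.
All effects act in the same direction — net shift to the left.

left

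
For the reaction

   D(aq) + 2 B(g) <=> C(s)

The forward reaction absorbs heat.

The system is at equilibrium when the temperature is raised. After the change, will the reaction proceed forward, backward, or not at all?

right

The forward reaction is endothermic. Raising T favours the endothermic direction — shift to the right.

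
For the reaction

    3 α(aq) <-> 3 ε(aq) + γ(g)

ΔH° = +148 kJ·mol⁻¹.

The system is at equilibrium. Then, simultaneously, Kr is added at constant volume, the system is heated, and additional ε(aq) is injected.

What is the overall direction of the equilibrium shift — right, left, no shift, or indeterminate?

cannot be determined

At constant volume, adding an inert gas leaves every reacting species' partial pressure unchanged, so Q is unchanged — no shift from this change.
The forward reaction is endothermic. Raising T favours the endothermic direction — shift to the right.
Adding ε (aq), a product, drives the reaction to the left.
The individual effects push in opposite directions; without quantitative information the net direction cannot be determined.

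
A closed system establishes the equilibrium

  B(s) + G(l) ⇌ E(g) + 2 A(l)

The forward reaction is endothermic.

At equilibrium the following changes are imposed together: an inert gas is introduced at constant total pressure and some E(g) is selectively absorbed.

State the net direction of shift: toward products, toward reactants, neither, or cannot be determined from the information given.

right

Adding inert gas at constant total pressure expands the volume and lowers every reacting partial pressure. With Δn_gas = 1 − 0 = +1, Q moves away from K toward the side with fewer gas moles, so the system shifts toward the side with more gas moles — to the right.
Removing E (g), a product, drives the reaction to the right.
All effects act in the same direction — net shift to the right.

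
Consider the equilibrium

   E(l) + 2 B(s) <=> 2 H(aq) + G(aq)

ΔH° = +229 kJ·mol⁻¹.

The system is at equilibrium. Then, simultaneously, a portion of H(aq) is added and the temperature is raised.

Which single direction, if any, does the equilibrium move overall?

Adding H (aq), a product, drives the reaction to the left.
The forward reaction is endothermic. Raising T favours the endothermic direction — shift to the right.
The individual effects push in opposite directions; without quantitative information the net direction cannot be determined.

cannot be determined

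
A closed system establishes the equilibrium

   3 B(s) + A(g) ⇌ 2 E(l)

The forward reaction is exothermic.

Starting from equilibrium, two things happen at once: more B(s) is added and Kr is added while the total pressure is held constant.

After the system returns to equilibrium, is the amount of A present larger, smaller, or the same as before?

B is a pure solid; its activity is 1 regardless of amount, so Q is unaffected — no shift from this change.
Adding inert gas at constant total pressure expands the volume and lowers every reacting partial pressure. With Δn_gas = 0 − 1 = -1, Q moves away from K toward the side with fewer gas moles, so the system shifts toward the side with more gas moles — to the left.
The net shift is to the left. A is a reactant, so its amount increases.

increases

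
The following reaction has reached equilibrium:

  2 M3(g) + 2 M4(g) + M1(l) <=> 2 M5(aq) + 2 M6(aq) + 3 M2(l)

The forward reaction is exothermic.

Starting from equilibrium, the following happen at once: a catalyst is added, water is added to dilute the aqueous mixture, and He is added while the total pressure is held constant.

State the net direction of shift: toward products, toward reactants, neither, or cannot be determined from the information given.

A catalyst speeds both forward and reverse rates equally; it changes neither Q nor K — no shift from this change.
Dilution lowers every aqueous concentration by the same factor. Δn_aq = 4 − 0 = +4, so the system shifts toward the side with more dissolved moles — to the right.
Adding inert gas at constant total pressure expands the volume and lowers every reacting partial pressure. With Δn_gas = 0 − 4 = -4, Q moves away from K toward the side with fewer gas moles, so the system shifts toward the side with more gas moles — to the left.
The individual effects push in opposite directions; without quantitative information the net direction cannot be determined.

cannot be determined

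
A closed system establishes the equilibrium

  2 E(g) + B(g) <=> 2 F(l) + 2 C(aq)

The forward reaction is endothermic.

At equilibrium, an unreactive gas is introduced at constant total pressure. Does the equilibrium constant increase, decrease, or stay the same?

unchanged

The equilibrium constant depends only on temperature. This perturbation may move the position of equilibrium, but since T is unchanged, K itself is unchanged.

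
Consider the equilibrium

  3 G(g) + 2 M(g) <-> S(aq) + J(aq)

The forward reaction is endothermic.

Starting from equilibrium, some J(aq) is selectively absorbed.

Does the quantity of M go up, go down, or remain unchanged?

decreases

Removing J (aq), a product, drives the reaction to the right.
The net shift is to the right. M is a reactant, so its amount decreases.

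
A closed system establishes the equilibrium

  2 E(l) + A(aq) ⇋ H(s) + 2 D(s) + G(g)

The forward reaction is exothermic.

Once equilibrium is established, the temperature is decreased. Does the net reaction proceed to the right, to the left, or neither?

The forward reaction is exothermic. Lowering T favours the exothermic direction — shift to the right.

right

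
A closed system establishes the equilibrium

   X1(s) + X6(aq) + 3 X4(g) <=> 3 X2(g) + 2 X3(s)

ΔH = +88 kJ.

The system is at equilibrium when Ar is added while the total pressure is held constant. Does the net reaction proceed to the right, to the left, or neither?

no shift

Adding inert gas at constant total pressure expands the volume, scaling every reacting partial pressure by the same factor. Δn_gas = 3 − 3 = 0, so Q is unchanged — no shift.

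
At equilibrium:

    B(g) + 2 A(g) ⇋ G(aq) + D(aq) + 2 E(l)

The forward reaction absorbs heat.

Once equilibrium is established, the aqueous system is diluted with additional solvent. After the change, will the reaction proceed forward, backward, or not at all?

right

Dilution lowers every aqueous concentration by the same factor. Δn_aq = 2 − 0 = +2, so the system shifts toward the side with more dissolved moles — to the right.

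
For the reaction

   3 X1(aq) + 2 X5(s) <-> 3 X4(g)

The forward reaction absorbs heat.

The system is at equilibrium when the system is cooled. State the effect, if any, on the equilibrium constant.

K depends on temperature via the van 't Hoff relation. The forward reaction is endothermic, so lowering T decreases K.

decreases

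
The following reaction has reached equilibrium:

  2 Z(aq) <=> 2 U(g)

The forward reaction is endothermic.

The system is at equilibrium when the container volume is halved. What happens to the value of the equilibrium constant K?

unchanged

The equilibrium constant depends only on temperature. This perturbation may move the position of equilibrium, but since T is unchanged, K itself is unchanged.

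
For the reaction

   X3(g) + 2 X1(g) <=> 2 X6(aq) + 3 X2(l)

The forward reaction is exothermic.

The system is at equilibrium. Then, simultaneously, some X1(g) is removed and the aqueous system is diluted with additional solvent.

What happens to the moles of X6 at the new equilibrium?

Removing X1 (g), a reactant, drives the reaction to the left.
Dilution lowers every aqueous concentration by the same factor. Δn_aq = 2 − 0 = +2, so the system shifts toward the side with more dissolved moles — to the right.
The two effects oppose each other, so the net shift — and hence the change in X6 — cannot be determined from the given information.

cannot be determined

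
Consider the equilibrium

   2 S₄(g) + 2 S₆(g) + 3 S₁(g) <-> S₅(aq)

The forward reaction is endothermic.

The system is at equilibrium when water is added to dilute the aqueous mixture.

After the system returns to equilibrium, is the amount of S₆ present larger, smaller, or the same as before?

Dilution lowers every aqueous concentration by the same factor. Δn_aq = 1 − 0 = +1, so the system shifts toward the side with more dissolved moles — to the right.
The net shift is to the right. S₆ is a reactant, so its amount decreases.

decreases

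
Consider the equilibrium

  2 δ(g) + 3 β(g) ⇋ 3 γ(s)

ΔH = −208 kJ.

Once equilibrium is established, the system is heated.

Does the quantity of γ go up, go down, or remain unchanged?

The forward reaction is exothermic. Raising T favours the endothermic direction — shift to the left.
The net shift is to the left. γ is a product, so its amount decreases.

decreases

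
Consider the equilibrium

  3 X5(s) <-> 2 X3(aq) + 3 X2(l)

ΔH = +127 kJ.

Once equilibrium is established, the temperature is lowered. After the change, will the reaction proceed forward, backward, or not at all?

left

The forward reaction is endothermic. Lowering T favours the exothermic direction — shift to the left.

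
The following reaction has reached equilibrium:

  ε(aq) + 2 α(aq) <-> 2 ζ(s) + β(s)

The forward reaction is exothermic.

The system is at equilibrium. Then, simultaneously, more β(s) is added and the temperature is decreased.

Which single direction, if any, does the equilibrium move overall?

β is a pure solid; its activity is 1 regardless of amount, so Q is unaffected — no shift from this change.
The forward reaction is exothermic. Lowering T favours the exothermic direction — shift to the right.
Only the nonzero effect(s) matter; the net shift is to the right.

right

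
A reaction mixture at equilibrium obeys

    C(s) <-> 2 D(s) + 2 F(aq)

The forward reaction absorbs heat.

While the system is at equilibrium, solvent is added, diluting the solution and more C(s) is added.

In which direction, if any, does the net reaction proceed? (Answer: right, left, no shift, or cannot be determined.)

right

Dilution lowers every aqueous concentration by the same factor. Δn_aq = 2 − 0 = +2, so the system shifts toward the side with more dissolved moles — to the right.
C is a pure solid; its activity is 1 regardless of amount, so Q is unaffected — no shift from this change.
Only the nonzero effect(s) matter; the net shift is to the right.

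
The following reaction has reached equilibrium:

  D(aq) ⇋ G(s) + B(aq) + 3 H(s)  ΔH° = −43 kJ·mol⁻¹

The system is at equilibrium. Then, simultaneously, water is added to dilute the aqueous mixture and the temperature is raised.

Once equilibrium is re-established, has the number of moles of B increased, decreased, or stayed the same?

Dilution scales every aqueous concentration by the same factor. Δn_aq = 1 − 1 = 0, so Q is unchanged — no shift.
The forward reaction is exothermic. Raising T favours the endothermic direction — shift to the left.
The net shift is to the left. B is a product, so its amount decreases.

decreases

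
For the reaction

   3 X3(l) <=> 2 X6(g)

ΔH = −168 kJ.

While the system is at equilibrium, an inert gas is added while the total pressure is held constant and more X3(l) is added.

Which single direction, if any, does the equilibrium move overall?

right

Adding inert gas at constant total pressure expands the volume and lowers every reacting partial pressure. With Δn_gas = 2 − 0 = +2, Q moves away from K toward the side with fewer gas moles, so the system shifts toward the side with more gas moles — to the right.
X3 is a pure liquid; its activity is 1 regardless of amount, so Q is unaffected — no shift from this change.
Only the nonzero effect(s) matter; the net shift is to the right.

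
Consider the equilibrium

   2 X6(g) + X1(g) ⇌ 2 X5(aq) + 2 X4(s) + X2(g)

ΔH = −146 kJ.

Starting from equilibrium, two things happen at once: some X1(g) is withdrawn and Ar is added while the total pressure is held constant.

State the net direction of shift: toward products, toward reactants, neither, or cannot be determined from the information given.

Removing X1 (g), a reactant, drives the reaction to the left.
Adding inert gas at constant total pressure expands the volume and lowers every reacting partial pressure. With Δn_gas = 1 − 3 = -2, Q moves away from K toward the side with fewer gas moles, so the system shifts toward the side with more gas moles — to the left.
All effects act in the same direction — net shift to the left.

left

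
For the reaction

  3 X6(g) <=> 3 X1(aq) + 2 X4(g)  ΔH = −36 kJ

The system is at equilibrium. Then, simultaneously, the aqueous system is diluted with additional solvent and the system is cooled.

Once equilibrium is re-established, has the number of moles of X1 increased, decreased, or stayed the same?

Dilution lowers every aqueous concentration by the same factor. Δn_aq = 3 − 0 = +3, so the system shifts toward the side with more dissolved moles — to the right.
The forward reaction is exothermic. Lowering T favours the exothermic direction — shift to the right.
The net shift is to the right. X1 is a product, so its amount increases.

increases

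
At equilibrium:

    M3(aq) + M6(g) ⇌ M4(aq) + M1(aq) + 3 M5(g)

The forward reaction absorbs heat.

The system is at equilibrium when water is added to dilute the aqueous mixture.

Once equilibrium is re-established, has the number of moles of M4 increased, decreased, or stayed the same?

increases

Dilution lowers every aqueous concentration by the same factor. Δn_aq = 2 − 1 = +1, so the system shifts toward the side with more dissolved moles — to the right.
The net shift is to the right. M4 is a product, so its amount increases.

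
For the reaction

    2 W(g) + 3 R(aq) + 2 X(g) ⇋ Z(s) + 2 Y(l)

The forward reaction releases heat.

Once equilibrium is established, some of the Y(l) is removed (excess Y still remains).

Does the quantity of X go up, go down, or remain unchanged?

unchanged

Y is a pure liquid; its activity is 1 regardless of amount, so Q is unaffected — no shift from this change.
No net shift occurs, so the amount of X is unchanged.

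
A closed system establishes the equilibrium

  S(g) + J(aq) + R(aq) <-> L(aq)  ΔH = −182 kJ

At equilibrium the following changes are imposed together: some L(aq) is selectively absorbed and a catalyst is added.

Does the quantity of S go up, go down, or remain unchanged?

decreases

Removing L (aq), a product, drives the reaction to the right.
A catalyst speeds both forward and reverse rates equally; it changes neither Q nor K — no shift from this change.
The net shift is to the right. S is a reactant, so its amount decreases.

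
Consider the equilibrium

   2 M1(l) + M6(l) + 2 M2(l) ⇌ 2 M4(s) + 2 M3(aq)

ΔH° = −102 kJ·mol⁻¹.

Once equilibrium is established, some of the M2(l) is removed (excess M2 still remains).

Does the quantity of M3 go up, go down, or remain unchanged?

M2 is a pure liquid; its activity is 1 regardless of amount, so Q is unaffected — no shift from this change.
No net shift occurs, so the amount of M3 is unchanged.

unchanged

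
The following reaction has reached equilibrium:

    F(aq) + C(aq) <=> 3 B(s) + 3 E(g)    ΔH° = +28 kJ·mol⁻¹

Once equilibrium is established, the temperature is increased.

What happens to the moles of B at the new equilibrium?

The forward reaction is endothermic. Raising T favours the endothermic direction — shift to the right.
The net shift is to the right. B is a product, so its amount increases.

increases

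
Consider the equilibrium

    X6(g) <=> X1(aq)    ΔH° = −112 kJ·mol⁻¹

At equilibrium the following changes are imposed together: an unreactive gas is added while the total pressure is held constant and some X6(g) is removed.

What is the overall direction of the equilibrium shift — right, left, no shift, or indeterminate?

left

Adding inert gas at constant total pressure expands the volume and lowers every reacting partial pressure. With Δn_gas = 0 − 1 = -1, Q moves away from K toward the side with fewer gas moles, so the system shifts toward the side with more gas moles — to the left.
Removing X6 (g), a reactant, drives the reaction to the left.
All effects act in the same direction — net shift to the left.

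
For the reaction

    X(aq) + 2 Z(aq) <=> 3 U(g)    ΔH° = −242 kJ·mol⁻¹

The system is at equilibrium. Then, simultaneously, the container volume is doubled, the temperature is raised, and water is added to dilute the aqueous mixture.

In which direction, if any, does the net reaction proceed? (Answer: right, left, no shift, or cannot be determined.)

cannot be determined

Gas moles: reactants 0, products 3 (Δn_gas = +3). Expansion shifts the system toward the side with more moles of gas — to the right.
The forward reaction is exothermic. Raising T favours the endothermic direction — shift to the left.
Dilution lowers every aqueous concentration by the same factor. Δn_aq = 0 − 3 = -3, so the system shifts toward the side with more dissolved moles — to the left.
The individual effects push in opposite directions; without quantitative information the net direction cannot be determined.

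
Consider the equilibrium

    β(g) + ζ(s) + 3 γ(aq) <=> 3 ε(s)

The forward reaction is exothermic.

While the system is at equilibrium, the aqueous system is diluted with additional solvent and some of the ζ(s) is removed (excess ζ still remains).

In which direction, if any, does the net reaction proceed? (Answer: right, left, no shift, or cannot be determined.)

left

Dilution lowers every aqueous concentration by the same factor. Δn_aq = 0 − 3 = -3, so the system shifts toward the side with more dissolved moles — to the left.
ζ is a pure solid; its activity is 1 regardless of amount, so Q is unaffected — no shift from this change.
Only the nonzero effect(s) matter; the net shift is to the left.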